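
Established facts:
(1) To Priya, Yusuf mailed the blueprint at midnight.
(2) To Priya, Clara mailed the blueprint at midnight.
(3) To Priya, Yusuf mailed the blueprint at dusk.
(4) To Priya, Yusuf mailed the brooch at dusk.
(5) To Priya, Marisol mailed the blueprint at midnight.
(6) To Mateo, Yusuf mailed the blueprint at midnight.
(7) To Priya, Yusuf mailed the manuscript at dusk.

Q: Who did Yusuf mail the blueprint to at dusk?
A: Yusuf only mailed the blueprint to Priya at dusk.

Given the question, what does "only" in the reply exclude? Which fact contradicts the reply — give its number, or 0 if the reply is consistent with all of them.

Answering "Who did ... to ...?" puts focus on the recipient — here, "Priya".
So "only" ranges over recipients; the rest (same agent, thing, setting (Yusuf / the blueprint / at dusk)) is presupposed.
No fact keeps same agent, thing, setting (Yusuf / the blueprint / at dusk) while changing the recipient; every other fact differs on something backgrounded. The reply stands.
(Fact (4) would refute a reading with focus on the thing — but that is not what the question asks.)

0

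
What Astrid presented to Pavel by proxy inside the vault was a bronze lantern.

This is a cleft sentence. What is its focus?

a bronze lantern

In a pseudo-cleft "What ... was X", the post-copular constituent X is the focus.
Here the focus is "a bronze lantern". The backgrounded (presupposed) material includes "Astrid", "to Pavel", "by proxy" and "inside the vault".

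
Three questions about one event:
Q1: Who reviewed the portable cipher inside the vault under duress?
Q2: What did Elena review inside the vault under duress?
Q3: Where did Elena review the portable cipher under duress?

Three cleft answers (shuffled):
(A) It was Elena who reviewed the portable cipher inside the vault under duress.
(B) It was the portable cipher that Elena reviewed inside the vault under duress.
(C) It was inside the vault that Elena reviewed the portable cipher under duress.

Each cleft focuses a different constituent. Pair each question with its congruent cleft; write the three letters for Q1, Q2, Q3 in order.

ABC

Q1 asks about the subject (agent); cleft (A) focuses "Elena", which is the subject (agent) — so Q1 → A.
Q2 asks about the direct object; cleft (B) focuses "the portable cipher", which is the direct object — so Q2 → B.
Q3 asks about the location; cleft (C) focuses "inside the vault", which is the location — so Q3 → C.
Mapping: Q1→A, Q2→B, Q3→C.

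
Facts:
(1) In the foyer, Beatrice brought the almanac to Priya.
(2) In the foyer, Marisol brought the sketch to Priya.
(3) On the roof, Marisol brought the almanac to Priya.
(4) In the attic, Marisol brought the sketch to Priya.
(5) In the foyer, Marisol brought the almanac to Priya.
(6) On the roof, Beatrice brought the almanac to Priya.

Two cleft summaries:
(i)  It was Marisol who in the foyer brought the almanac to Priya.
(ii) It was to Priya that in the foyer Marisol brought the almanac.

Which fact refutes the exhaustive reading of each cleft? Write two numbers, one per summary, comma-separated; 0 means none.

1, 0

(i): focus "Marisol". Looking for thing = the almanac, recipient = Priya, setting = in the foyer with some other agent — fact (1) has Beatrice there. Refuted.
(ii): focus "Priya". No fact shares agent = Marisol, thing = the almanac, setting = in the foyer with a different recipient. 0.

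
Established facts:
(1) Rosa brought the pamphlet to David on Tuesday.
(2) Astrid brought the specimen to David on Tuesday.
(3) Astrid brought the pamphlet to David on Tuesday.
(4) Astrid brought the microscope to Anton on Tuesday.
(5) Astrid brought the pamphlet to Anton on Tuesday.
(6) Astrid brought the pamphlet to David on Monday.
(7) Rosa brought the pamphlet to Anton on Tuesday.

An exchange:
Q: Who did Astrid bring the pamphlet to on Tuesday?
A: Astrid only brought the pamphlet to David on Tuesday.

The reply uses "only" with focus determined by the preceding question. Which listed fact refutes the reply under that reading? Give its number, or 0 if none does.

Answering "Who did ... to ...?" puts focus on the recipient — here, "David".
So "only" ranges over recipients; the rest (agent = Astrid, thing = the pamphlet, setting = on Tuesday) is presupposed.
Fact (5) shares the background with a different recipient (Anton) — counterexample.
(Fact (2) would refute a reading with focus on the thing — but that is not what the question asks.)

5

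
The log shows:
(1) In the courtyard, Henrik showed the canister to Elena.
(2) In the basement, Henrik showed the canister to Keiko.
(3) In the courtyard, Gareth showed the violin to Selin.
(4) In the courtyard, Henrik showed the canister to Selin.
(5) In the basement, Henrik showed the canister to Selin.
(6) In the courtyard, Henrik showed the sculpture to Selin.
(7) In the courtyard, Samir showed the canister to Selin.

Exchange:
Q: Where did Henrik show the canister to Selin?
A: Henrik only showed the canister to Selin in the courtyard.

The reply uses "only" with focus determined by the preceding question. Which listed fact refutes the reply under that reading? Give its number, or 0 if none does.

5

The question "Where did ...?" targets the setting, so in the reply the focus falls on "in the courtyard".
"Only" then excludes alternative settings while the background — same agent, thing, recipient (Henrik / the canister / Selin) — is held fixed.
Fact (5) shares the background with a different setting (in the basement) — counterexample.
(Fact (1) would refute a reading with focus on the recipient — but that is not what the question asks.)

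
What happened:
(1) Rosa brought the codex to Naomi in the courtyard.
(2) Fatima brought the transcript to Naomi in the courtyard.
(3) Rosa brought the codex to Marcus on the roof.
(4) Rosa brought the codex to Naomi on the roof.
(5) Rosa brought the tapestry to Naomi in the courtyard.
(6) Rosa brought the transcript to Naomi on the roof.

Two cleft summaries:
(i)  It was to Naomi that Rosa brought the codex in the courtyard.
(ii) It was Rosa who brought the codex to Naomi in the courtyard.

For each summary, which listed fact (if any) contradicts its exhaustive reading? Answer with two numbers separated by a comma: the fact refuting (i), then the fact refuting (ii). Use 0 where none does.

Summary (i) focuses "Naomi" (the recipient); background same agent, thing, setting (Rosa / the codex / in the courtyard). No fact matches that background with a different recipient, so 0.
Summary (ii) focuses "Rosa" (the agent); background same thing, recipient, setting (the codex / Naomi / in the courtyard). No fact matches that background with a different agent, so 0.

0, 0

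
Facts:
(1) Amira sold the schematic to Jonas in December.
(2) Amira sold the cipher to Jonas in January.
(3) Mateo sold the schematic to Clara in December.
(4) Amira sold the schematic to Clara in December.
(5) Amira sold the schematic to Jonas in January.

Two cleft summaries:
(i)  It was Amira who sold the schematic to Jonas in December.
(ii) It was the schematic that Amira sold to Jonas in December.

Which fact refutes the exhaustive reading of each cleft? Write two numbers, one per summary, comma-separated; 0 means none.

0, 0

Summary (i) focuses "Amira" (the agent); background same thing, recipient, setting (the schematic / Jonas / in December). No fact matches that background with a different agent, so 0.
Summary (ii) focuses "the schematic" (the thing); background same agent, recipient, setting (Amira / Jonas / in December). No fact matches that background with a different thing, so 0.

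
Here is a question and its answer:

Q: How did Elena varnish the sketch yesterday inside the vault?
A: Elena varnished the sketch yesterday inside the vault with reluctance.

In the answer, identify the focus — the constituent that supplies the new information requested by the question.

The wh-word "how" asks about the manner.
In the answer, "Elena", "the sketch", "inside the vault" and "yesterday" are given — repeated from the question.
The constituent filling the manner gap is "with reluctance"; that is the focus and would carry nuclear stress.

with reluctance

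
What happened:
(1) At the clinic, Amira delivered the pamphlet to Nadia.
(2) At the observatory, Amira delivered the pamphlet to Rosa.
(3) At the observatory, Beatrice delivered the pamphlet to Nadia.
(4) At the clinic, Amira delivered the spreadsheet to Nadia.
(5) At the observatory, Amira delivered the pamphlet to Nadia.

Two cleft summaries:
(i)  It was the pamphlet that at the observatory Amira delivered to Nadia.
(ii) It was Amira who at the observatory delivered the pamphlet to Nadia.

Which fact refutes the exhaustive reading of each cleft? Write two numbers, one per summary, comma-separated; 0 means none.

0, 3

(i): focus "the pamphlet". No fact shares Amira as agent and Nadia as recipient and at the observatory as setting with a different thing. 0.
(ii): focus "Amira". Looking for the pamphlet as thing and Nadia as recipient and at the observatory as setting with some other agent — fact (3) has Beatrice there. Refuted.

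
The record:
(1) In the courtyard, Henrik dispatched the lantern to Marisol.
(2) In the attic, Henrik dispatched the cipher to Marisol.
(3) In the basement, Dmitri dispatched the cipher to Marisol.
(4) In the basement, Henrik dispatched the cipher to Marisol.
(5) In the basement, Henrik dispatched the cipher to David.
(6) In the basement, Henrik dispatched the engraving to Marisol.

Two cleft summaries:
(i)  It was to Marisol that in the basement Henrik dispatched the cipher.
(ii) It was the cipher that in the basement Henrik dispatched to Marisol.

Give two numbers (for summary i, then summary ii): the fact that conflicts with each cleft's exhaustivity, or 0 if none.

(i): focus "Marisol". Looking for Henrik as agent and the cipher as thing and in the basement as setting with some other recipient — fact (5) has David there. Refuted.
(ii): focus "the cipher". Looking for Henrik as agent and Marisol as recipient and in the basement as setting with some other thing — fact (6) has the engraving there. Refuted.

5, 6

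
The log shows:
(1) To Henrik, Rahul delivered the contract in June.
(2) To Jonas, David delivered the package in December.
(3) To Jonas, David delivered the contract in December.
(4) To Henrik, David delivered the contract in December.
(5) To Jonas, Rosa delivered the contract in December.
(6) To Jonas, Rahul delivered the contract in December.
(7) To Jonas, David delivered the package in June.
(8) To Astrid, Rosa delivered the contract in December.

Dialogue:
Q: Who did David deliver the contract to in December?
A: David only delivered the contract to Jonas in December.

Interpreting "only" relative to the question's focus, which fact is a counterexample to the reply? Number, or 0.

Answering "Who did ... to ...?" puts focus on the recipient — here, "Jonas".
"Only" then excludes alternative recipients while the background — same agent, thing, setting (David / the contract / in December) — is held fixed.
Fact (4) keeps same agent, thing, setting (David / the contract / in December) but has recipient = Henrik; that refutes the reply.
(Fact (2) would refute a reading with focus on the thing — but that is not what the question asks.)

4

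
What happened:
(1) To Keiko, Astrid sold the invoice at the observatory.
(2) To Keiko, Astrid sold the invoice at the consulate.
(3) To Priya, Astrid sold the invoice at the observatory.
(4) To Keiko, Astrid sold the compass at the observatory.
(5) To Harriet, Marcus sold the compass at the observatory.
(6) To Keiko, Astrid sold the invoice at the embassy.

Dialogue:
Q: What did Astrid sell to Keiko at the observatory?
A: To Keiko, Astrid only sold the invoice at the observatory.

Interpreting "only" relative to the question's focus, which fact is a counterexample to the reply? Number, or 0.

Answering "What did ...?" puts focus on the thing — here, "the invoice".
"Only" then excludes alternative things while the background — Astrid as agent and Keiko as recipient and at the observatory as setting — is held fixed.
Fact (4) shares the background with a different thing (the compass) — counterexample.
(Fact (3) would refute a reading with focus on the recipient — but that is not what the question asks.)

4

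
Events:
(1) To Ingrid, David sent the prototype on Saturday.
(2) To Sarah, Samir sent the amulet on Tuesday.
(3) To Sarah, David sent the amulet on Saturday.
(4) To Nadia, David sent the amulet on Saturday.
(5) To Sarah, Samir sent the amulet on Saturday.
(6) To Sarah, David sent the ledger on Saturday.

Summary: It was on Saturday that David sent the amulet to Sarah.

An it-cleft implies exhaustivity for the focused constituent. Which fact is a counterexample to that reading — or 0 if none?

The cleft puts "on Saturday" in focus and presupposes the open proposition with agent = David, thing = the amulet, recipient = Sarah.
The exhaustive reading says no other setting fits that background.
Every other fact differs from the presupposition on some backgrounded slot, so none challenges the exhaustivity.

0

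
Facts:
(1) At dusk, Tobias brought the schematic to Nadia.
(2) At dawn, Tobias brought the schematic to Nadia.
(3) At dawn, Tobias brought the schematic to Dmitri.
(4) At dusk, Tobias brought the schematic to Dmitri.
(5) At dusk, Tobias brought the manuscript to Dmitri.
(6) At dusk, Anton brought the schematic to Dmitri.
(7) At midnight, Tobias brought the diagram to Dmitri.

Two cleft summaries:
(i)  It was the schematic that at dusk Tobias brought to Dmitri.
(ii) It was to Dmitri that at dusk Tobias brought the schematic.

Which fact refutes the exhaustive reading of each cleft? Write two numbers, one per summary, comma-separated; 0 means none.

5, 1

Summary (i) focuses "the schematic" (the thing); background same agent, recipient, setting (Tobias / Dmitri / at dusk). Fact (5) matches that background with thing = the manuscript — refutes (i).
Summary (ii) focuses "Dmitri" (the recipient); background same agent, thing, setting (Tobias / the schematic / at dusk). Fact (1) matches that background with recipient = Nadia — refutes (ii).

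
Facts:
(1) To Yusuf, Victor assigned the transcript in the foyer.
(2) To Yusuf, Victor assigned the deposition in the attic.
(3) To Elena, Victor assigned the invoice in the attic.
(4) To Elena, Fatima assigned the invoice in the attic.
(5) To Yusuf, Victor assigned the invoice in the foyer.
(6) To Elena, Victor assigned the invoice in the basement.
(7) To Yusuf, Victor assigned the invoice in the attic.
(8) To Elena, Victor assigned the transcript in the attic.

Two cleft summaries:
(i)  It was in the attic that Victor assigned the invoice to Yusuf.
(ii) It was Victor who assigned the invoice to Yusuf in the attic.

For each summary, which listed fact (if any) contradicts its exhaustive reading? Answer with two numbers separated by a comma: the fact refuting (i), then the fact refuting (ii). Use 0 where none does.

Summary (i) focuses "in the attic" (the setting); background Victor as agent and the invoice as thing and Yusuf as recipient. Fact (5) matches that background with setting = in the foyer — refutes (i).
Summary (ii) focuses "Victor" (the agent); background the invoice as thing and Yusuf as recipient and in the attic as setting. No fact matches that background with a different agent, so 0.

5, 0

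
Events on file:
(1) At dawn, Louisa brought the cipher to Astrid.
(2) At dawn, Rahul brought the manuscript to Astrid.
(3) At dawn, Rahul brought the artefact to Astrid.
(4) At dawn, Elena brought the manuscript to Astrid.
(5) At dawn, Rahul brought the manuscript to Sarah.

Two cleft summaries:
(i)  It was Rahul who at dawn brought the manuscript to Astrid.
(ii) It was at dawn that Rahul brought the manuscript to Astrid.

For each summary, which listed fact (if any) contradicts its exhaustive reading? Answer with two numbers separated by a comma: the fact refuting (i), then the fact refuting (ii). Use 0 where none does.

4, 0

Summary (i) focuses "Rahul" (the agent); background same thing, recipient, setting (the manuscript / Astrid / at dawn). Fact (4) matches that background with agent = Elena — refutes (i).
Summary (ii) focuses "at dawn" (the setting); background same agent, thing, recipient (Rahul / the manuscript / Astrid). No fact matches that background with a different setting, so 0.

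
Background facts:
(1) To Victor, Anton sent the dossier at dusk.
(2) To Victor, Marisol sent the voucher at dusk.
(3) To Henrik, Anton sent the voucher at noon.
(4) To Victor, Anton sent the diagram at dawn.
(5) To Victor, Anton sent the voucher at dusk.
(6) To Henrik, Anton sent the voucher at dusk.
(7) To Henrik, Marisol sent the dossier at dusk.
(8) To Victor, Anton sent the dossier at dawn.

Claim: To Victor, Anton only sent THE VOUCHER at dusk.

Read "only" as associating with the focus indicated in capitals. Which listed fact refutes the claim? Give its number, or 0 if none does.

1

Focus (in capitals) is "the voucher" — the thing. "Only" excludes alternative things while holding fixed same agent, recipient, setting (Anton / Victor / at dusk).
Fact (1) matches on same agent, recipient, setting (Anton / Victor / at dusk), but has thing = the dossier instead. That refutes the claim.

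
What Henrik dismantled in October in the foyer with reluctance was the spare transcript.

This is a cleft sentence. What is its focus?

In a pseudo-cleft "What ... was X", the post-copular constituent X is the focus.
Here the focus is "the spare transcript". The backgrounded (presupposed) material includes "Henrik", "with reluctance", "in October" and "in the foyer".

the spare transcript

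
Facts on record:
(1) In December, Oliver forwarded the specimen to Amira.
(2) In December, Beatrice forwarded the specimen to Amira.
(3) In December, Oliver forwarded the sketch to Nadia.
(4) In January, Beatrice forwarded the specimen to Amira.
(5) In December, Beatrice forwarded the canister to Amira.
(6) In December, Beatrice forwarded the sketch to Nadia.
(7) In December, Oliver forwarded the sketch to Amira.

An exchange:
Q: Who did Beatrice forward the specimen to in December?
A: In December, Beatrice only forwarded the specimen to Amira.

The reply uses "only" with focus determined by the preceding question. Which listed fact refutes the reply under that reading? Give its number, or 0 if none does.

0

Answering "Who did ... to ...?" puts focus on the recipient — here, "Amira".
So "only" ranges over recipients; the rest (same agent, thing, setting (Beatrice / the specimen / in December)) is presupposed.
No fact keeps same agent, thing, setting (Beatrice / the specimen / in December) while changing the recipient; every other fact differs on something backgrounded. The reply stands.
(Fact (5) would refute a reading with focus on the thing — but that is not what the question asks.)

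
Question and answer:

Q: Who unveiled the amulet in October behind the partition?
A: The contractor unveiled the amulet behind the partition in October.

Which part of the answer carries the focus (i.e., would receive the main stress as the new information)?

the contractor

The wh-word "who" asks about the subject (agent).
In the answer, "the amulet", "in October" and "behind the partition" are given — repeated from the question.
The constituent filling the subject (agent) gap is "the contractor"; that is the focus and would carry nuclear stress.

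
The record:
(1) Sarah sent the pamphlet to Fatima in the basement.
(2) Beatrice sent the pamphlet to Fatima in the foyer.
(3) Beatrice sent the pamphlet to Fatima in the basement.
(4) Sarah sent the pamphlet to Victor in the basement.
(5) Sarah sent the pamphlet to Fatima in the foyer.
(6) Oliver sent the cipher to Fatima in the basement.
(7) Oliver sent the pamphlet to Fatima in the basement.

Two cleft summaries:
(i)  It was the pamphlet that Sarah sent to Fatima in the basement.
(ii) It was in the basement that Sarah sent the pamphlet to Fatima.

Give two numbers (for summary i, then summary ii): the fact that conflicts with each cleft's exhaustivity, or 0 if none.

(i): focus "the pamphlet". No fact shares Sarah as agent and Fatima as recipient and in the basement as setting with a different thing. 0.
(ii): focus "in the basement". Looking for Sarah as agent and the pamphlet as thing and Fatima as recipient with some other setting — fact (5) has in the foyer there. Refuted.

0, 5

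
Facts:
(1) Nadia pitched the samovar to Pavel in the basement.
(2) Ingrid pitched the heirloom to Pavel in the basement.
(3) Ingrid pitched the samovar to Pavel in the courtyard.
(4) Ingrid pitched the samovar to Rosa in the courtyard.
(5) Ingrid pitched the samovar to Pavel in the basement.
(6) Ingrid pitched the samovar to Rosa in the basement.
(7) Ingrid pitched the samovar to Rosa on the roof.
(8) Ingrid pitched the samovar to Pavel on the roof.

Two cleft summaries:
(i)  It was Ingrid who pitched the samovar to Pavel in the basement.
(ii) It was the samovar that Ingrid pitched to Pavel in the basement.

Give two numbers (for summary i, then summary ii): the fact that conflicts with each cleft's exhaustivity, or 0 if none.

(i): focus "Ingrid". Looking for same thing, recipient, setting (the samovar / Pavel / in the basement) with some other agent — fact (1) has Nadia there. Refuted.
(ii): focus "the samovar". Looking for same agent, recipient, setting (Ingrid / Pavel / in the basement) with some other thing — fact (2) has the heirloom there. Refuted.

1, 2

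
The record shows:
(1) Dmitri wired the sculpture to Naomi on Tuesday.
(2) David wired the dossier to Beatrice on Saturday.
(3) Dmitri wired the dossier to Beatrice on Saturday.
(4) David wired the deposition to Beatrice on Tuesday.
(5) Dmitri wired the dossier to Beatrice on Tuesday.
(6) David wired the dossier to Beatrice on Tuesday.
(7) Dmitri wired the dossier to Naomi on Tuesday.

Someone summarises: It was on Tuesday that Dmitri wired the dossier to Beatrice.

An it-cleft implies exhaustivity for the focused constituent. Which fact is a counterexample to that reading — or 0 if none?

Focus of the cleft: "on Tuesday" (the setting). Presupposed background: Dmitri as agent and the dossier as thing and Beatrice as recipient.
The exhaustive reading says no other setting fits that background.
But fact (3) also has Dmitri as agent and the dossier as thing and Beatrice as recipient, with setting = on Saturday — so the exhaustive reading fails.

3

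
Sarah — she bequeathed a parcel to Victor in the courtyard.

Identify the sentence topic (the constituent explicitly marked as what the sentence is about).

The construction explicitly marks "Sarah" as what the sentence is about — the topic.
The remainder of the clause is the comment (what is said about the topic).

Sarah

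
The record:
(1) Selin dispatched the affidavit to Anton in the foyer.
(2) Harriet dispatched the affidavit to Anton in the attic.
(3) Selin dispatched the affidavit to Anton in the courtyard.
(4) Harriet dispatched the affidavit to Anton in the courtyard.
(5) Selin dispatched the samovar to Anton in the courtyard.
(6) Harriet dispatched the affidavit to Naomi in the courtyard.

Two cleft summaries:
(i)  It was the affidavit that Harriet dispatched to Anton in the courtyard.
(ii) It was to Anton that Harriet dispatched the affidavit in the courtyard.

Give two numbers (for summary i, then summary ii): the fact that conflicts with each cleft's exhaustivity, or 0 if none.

(i): focus "the affidavit". No fact shares agent = Harriet, recipient = Anton, setting = in the courtyard with a different thing. 0.
(ii): focus "Anton". Looking for agent = Harriet, thing = the affidavit, setting = in the courtyard with some other recipient — fact (6) has Naomi there. Refuted.

0, 6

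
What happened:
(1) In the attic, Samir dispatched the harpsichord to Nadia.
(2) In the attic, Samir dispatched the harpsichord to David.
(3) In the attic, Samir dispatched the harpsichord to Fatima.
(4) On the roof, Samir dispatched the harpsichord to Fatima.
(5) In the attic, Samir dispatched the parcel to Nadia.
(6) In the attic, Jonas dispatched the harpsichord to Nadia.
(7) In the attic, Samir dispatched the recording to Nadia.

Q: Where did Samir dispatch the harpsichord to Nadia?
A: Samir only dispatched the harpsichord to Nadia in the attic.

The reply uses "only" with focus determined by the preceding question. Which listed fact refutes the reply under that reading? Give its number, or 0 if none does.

0

Answering "Where did ...?" puts focus on the setting — here, "in the attic".
"Only" then excludes alternative settings while the background — Samir as agent and the harpsichord as thing and Nadia as recipient — is held fixed.
No fact keeps Samir as agent and the harpsichord as thing and Nadia as recipient while changing the setting; every other fact differs on something backgrounded. The reply stands.
(Fact (2) would refute a reading with focus on the recipient — but that is not what the question asks.)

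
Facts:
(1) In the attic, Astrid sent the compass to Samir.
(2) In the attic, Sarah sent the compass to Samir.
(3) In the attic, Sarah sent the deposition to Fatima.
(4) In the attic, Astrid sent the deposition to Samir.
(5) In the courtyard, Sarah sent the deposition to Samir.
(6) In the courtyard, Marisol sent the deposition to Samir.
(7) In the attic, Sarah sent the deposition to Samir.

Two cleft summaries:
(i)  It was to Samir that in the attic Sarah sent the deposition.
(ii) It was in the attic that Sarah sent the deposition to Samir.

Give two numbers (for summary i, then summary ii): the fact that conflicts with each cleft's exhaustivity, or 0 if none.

3, 5

(i): focus "Samir". Looking for same agent, thing, setting (Sarah / the deposition / in the attic) with some other recipient — fact (3) has Fatima there. Refuted.
(ii): focus "in the attic". Looking for same agent, thing, recipient (Sarah / the deposition / Samir) with some other setting — fact (5) has in the courtyard there. Refuted.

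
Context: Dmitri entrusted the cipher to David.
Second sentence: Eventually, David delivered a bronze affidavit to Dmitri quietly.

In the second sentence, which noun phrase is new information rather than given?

a bronze affidavit

"David" and "Dmitri" in the second sentence are given — already mentioned in the context.
"a bronze affidavit" has no antecedent in the context; it is discourse-new (the indefinite article also signals a new referent).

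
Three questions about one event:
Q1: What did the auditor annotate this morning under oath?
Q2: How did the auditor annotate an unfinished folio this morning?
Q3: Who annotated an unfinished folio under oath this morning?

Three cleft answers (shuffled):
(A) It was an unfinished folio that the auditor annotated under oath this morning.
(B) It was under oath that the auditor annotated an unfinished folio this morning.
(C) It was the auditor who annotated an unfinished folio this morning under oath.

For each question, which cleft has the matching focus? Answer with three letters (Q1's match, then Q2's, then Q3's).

ABC

Q1 asks about the direct object; cleft (A) focuses "an unfinished folio", which is the direct object — so Q1 → A.
Q2 asks about the manner; cleft (B) focuses "under oath", which is the manner — so Q2 → B.
Q3 asks about the subject (agent); cleft (C) focuses "the auditor", which is the subject (agent) — so Q3 → C.
Mapping: Q1→A, Q2→B, Q3→C.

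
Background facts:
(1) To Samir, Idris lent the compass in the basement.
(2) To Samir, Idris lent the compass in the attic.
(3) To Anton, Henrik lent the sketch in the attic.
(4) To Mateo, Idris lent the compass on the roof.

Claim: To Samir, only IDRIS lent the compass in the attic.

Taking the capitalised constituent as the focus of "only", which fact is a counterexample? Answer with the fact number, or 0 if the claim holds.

0

The capitals mark "Idris" as focus. So "only" rules out other agents, with the rest (the compass as thing and Samir as recipient and in the attic as setting) as background.
Every other fact changes something in the background, not just the agent. Nothing refutes the claim.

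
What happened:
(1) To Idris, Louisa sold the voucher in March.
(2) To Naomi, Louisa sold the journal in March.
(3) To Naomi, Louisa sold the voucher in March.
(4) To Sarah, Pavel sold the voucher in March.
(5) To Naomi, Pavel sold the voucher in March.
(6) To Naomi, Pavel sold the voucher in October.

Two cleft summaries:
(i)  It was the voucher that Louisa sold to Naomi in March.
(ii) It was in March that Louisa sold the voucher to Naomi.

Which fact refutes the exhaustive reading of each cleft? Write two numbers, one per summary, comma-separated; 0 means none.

(i): focus "the voucher". Looking for Louisa as agent and Naomi as recipient and in March as setting with some other thing — fact (2) has the journal there. Refuted.
(ii): focus "in March". No fact shares Louisa as agent and the voucher as thing and Naomi as recipient with a different setting. 0.

2, 0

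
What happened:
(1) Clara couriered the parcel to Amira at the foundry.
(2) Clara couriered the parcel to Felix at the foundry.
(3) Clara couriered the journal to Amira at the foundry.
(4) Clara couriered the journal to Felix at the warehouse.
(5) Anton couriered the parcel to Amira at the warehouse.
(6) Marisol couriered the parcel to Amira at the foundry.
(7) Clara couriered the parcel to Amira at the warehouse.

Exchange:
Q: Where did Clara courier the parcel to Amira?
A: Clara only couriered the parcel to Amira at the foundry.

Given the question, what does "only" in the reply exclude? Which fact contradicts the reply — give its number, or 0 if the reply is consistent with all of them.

7

Answering "Where did ...?" puts focus on the setting — here, "at the foundry".
"Only" then excludes alternative settings while the background — Clara as agent and the parcel as thing and Amira as recipient — is held fixed.
Fact (7) shares the background with a different setting (at the warehouse) — counterexample.
(Fact (2) would refute a reading with focus on the recipient — but that is not what the question asks.)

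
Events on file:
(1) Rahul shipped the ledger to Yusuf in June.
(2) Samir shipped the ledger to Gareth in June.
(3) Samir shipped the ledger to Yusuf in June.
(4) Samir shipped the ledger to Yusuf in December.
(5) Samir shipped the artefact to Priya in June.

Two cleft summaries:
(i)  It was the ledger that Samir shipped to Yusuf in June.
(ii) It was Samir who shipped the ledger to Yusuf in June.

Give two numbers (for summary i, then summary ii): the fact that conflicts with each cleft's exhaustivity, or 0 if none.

(i): focus "the ledger". No fact shares agent = Samir, recipient = Yusuf, setting = in June with a different thing. 0.
(ii): focus "Samir". Looking for thing = the ledger, recipient = Yusuf, setting = in June with some other agent — fact (1) has Rahul there. Refuted.

0, 1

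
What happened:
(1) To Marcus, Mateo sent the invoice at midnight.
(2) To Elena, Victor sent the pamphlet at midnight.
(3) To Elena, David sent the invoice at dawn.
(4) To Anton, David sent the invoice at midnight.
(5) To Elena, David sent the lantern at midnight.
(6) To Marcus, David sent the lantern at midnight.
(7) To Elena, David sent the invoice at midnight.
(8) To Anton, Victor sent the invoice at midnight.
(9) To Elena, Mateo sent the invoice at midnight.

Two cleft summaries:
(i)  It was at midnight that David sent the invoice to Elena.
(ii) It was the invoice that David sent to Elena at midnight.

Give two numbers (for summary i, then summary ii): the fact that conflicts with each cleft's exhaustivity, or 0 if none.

3, 5

Summary (i) focuses "at midnight" (the setting); background same agent, thing, recipient (David / the invoice / Elena). Fact (3) matches that background with setting = at dawn — refutes (i).
Summary (ii) focuses "the invoice" (the thing); background same agent, recipient, setting (David / Elena / at midnight). Fact (5) matches that background with thing = the lantern — refutes (ii).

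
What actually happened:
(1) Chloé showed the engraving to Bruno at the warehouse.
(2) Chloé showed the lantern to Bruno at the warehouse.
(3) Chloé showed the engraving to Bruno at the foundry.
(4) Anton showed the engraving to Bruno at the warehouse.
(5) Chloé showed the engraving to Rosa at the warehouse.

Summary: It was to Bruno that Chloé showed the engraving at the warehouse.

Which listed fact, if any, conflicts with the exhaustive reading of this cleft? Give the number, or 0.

Focus of the cleft: "Bruno" (the recipient). Presupposed background: Chloé as agent and the engraving as thing and at the warehouse as setting.
Exhaustivity: Bruno is the only recipient satisfying that background.
But fact (5) also has Chloé as agent and the engraving as thing and at the warehouse as setting, with recipient = Rosa — so the exhaustive reading fails.

5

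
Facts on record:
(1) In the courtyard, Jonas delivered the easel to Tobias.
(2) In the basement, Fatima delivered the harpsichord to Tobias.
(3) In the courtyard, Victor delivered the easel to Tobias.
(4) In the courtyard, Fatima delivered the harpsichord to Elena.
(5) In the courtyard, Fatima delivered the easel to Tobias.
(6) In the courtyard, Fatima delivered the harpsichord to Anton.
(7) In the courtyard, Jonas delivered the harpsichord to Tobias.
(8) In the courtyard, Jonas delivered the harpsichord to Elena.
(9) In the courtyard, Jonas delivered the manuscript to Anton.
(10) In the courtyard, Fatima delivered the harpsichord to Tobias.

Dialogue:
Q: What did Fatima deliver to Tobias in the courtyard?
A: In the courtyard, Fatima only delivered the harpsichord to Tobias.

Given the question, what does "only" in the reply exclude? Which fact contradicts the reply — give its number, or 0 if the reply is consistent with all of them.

The question "What did ...?" targets the thing, so in the reply the focus falls on "the harpsichord".
"Only" then excludes alternative things while the background — Fatima as agent and Tobias as recipient and in the courtyard as setting — is held fixed.
Fact (5) keeps Fatima as agent and Tobias as recipient and in the courtyard as setting but has thing = the easel; that refutes the reply.
(Fact (2) would refute a reading with focus on the setting — but that is not what the question asks.)

5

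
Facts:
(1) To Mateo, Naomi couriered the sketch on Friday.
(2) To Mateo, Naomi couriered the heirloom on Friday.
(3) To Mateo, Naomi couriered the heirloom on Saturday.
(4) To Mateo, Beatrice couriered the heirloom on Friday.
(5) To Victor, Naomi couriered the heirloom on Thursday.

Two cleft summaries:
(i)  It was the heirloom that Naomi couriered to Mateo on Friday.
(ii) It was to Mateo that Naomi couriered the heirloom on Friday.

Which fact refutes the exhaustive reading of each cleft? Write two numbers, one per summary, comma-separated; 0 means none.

(i): focus "the heirloom". Looking for same agent, recipient, setting (Naomi / Mateo / on Friday) with some other thing — fact (1) has the sketch there. Refuted.
(ii): focus "Mateo". No fact shares same agent, thing, setting (Naomi / the heirloom / on Friday) with a different recipient. 0.

1, 0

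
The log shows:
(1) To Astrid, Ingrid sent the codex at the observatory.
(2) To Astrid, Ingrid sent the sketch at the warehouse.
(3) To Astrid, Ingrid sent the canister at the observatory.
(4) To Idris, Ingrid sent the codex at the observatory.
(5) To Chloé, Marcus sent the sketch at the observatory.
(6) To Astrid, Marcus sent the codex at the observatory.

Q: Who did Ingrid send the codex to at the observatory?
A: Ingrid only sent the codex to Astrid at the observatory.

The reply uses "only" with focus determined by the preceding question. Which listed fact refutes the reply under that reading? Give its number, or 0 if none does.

4

Answering "Who did ... to ...?" puts focus on the recipient — here, "Astrid".
"Only" then excludes alternative recipients while the background — Ingrid as agent and the codex as thing and at the observatory as setting — is held fixed.
Fact (4) keeps Ingrid as agent and the codex as thing and at the observatory as setting but has recipient = Idris; that refutes the reply.
(Fact (3) would refute a reading with focus on the thing — but that is not what the question asks.)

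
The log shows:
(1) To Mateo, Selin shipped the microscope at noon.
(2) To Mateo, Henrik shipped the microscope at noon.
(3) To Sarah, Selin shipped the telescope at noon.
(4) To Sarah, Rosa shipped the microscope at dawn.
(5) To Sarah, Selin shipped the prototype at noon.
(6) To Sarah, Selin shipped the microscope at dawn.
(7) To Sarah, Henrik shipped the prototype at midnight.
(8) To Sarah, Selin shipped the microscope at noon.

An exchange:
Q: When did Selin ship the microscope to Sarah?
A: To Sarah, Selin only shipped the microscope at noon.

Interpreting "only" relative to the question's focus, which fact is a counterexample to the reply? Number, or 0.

6

Answering "When did ...?" puts focus on the setting — here, "at noon".
So "only" ranges over settings; the rest (Selin as agent and the microscope as thing and Sarah as recipient) is presupposed.
Fact (6) keeps Selin as agent and the microscope as thing and Sarah as recipient but has setting = at dawn; that refutes the reply.
(Fact (3) would refute a reading with focus on the thing — but that is not what the question asks.)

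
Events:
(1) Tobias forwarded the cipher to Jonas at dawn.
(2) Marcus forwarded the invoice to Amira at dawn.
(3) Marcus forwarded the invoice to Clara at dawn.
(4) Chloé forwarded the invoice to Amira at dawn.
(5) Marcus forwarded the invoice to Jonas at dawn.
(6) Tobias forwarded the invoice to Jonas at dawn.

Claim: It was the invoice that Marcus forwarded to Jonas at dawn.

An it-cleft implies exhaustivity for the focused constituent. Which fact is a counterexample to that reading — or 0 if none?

0

Focus of the cleft: "the invoice" (the thing). Presupposed background: Marcus as agent and Jonas as recipient and at dawn as setting.
Exhaustivity: the invoice is the only thing satisfying that background.
No listed fact matches the background with a different thing. Exhaustivity holds.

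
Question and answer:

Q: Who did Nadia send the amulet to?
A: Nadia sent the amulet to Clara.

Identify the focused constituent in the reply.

The wh-word "who" asks about the recipient.
In the answer, "Nadia" and "the amulet" are given — repeated from the question.
The constituent filling the recipient gap is "to Clara"; that is the focus and would carry nuclear stress.

to Clara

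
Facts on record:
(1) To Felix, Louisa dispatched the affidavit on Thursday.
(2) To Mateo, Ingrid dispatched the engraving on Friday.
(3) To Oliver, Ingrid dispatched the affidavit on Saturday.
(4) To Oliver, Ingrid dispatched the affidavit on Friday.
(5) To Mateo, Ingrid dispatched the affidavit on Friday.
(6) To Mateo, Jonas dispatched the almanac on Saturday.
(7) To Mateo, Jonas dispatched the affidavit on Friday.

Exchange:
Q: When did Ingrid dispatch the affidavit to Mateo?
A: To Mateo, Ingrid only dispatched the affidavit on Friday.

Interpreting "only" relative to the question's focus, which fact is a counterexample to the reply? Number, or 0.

0

The question "When did ...?" targets the setting, so in the reply the focus falls on "on Friday".
So "only" ranges over settings; the rest (same agent, thing, recipient (Ingrid / the affidavit / Mateo)) is presupposed.
No fact keeps same agent, thing, recipient (Ingrid / the affidavit / Mateo) while changing the setting; every other fact differs on something backgrounded. The reply stands.
(Fact (4) would refute a reading with focus on the recipient — but that is not what the question asks.)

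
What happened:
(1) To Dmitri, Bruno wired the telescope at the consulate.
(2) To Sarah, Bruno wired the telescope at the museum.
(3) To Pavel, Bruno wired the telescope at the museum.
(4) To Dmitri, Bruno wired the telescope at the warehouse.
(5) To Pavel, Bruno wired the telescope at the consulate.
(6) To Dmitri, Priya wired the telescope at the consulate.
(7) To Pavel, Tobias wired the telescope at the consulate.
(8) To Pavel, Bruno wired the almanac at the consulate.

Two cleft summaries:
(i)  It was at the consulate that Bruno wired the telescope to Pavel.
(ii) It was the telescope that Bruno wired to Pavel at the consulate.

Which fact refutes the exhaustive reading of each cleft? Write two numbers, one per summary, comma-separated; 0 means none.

(i): focus "at the consulate". Looking for agent = Bruno, thing = the telescope, recipient = Pavel with some other setting — fact (3) has at the museum there. Refuted.
(ii): focus "the telescope". Looking for agent = Bruno, recipient = Pavel, setting = at the consulate with some other thing — fact (8) has the almanac there. Refuted.

3, 8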